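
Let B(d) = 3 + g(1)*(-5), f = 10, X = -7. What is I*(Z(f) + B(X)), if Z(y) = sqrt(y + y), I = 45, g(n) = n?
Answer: -90 + 90*sqrt(5) ≈ 111.25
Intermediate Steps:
Z(y) = sqrt(2)*sqrt(y) (Z(y) = sqrt(2*y) = sqrt(2)*sqrt(y))
B(d) = -2 (B(d) = 3 + 1*(-5) = 3 - 5 = -2)
I*(Z(f) + B(X)) = 45*(sqrt(2)*sqrt(10) - 2) = 45*(2*sqrt(5) - 2) = 45*(-2 + 2*sqrt(5)) = -90 + 90*sqrt(5)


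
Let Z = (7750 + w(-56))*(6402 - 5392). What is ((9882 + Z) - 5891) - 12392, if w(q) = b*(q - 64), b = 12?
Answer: 6364699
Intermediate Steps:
w(q) = -768 + 12*q (w(q) = 12*(q - 64) = 12*(-64 + q) = -768 + 12*q)
Z = 6373100 (Z = (7750 + (-768 + 12*(-56)))*(6402 - 5392) = (7750 + (-768 - 672))*1010 = (7750 - 1440)*1010 = 6310*1010 = 6373100)
((9882 + Z) - 5891) - 12392 = ((9882 + 6373100) - 5891) - 12392 = (6382982 - 5891) - 12392 = 6377091 - 12392 = 6364699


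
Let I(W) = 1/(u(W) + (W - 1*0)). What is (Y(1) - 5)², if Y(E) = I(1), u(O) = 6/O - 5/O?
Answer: 81/4 ≈ 20.250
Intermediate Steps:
u(O) = 1/O
I(W) = 1/(W + 1/W) (I(W) = 1/(1/W + (W - 1*0)) = 1/(1/W + (W + 0)) = 1/(1/W + W) = 1/(W + 1/W))
Y(E) = ½ (Y(E) = 1/(1 + 1²) = 1/(1 + 1) = 1/2 = 1*(½) = ½)
(Y(1) - 5)² = (½ - 5)² = (-9/2)² = 81/4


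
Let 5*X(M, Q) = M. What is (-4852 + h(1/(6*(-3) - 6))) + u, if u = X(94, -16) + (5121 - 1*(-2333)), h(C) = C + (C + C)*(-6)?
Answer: 314551/120 ≈ 2621.3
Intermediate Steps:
X(M, Q) = M/5
h(C) = -11*C (h(C) = C + (2*C)*(-6) = C - 12*C = -11*C)
u = 37364/5 (u = (⅕)*94 + (5121 - 1*(-2333)) = 94/5 + (5121 + 2333) = 94/5 + 7454 = 37364/5 ≈ 7472.8)
(-4852 + h(1/(6*(-3) - 6))) + u = (-4852 - 11/(6*(-3) - 6)) + 37364/5 = (-4852 - 11/(-18 - 6)) + 37364/5 = (-4852 - 11/(-24)) + 37364/5 = (-4852 - 11*(-1/24)) + 37364/5 = (-4852 + 11/24) + 37364/5 = -116437/24 + 37364/5 = 314551/120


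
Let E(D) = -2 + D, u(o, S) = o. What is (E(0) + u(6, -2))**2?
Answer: 16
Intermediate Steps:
(E(0) + u(6, -2))**2 = ((-2 + 0) + 6)**2 = (-2 + 6)**2 = 4**2 = 16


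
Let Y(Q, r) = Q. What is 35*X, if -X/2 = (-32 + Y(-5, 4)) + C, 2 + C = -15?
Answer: 3780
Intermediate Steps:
C = -17 (C = -2 - 15 = -17)
X = 108 (X = -2*((-32 - 5) - 17) = -2*(-37 - 17) = -2*(-54) = 108)
35*X = 35*108 = 3780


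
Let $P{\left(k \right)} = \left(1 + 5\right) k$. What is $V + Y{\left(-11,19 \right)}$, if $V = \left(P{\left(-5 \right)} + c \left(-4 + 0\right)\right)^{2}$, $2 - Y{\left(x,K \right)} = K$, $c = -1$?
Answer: $659$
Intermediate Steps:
$Y{\left(x,K \right)} = 2 - K$
$P{\left(k \right)} = 6 k$
$V = 676$ ($V = \left(6 \left(-5\right) - \left(-4 + 0\right)\right)^{2} = \left(-30 - -4\right)^{2} = \left(-30 + 4\right)^{2} = \left(-26\right)^{2} = 676$)
$V + Y{\left(-11,19 \right)} = 676 + \left(2 - 19\right) = 676 - 17 = 659$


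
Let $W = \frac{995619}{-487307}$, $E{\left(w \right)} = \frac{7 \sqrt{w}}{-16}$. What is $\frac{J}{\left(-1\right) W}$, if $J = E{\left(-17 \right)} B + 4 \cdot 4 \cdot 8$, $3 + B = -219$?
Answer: $\frac{62375296}{995619} + \frac{126212513 i \sqrt{17}}{2654984} \approx 62.65 + 196.0 i$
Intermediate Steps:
$E{\left(w \right)} = - \frac{7 \sqrt{w}}{16}$ ($E{\left(w \right)} = 7 \sqrt{w} \left(- \frac{1}{16}\right) = - \frac{7 \sqrt{w}}{16}$)
$B = -222$ ($B = -3 - 219 = -222$)
$W = - \frac{995619}{487307}$ ($W = 995619 \left(- \frac{1}{487307}\right) = - \frac{995619}{487307} \approx -2.0431$)
$J = 128 + \frac{777 i \sqrt{17}}{8}$ ($J = - \frac{7 \sqrt{-17}}{16} \left(-222\right) + 4 \cdot 4 \cdot 8 = - \frac{7 i \sqrt{17}}{16} \left(-222\right) + 16 \cdot 8 = - \frac{7 i \sqrt{17}}{16} \left(-222\right) + 128 = \frac{777 i \sqrt{17}}{8} + 128 = 128 + \frac{777 i \sqrt{17}}{8} \approx 128.0 + 400.46 i$)
$\frac{J}{\left(-1\right) W} = \frac{128 + \frac{777 i \sqrt{17}}{8}}{\left(-1\right) \left(- \frac{995619}{487307}\right)} = \frac{128 + \frac{777 i \sqrt{17}}{8}}{\frac{995619}{487307}} = \left(128 + \frac{777 i \sqrt{17}}{8}\right) \frac{487307}{995619} = \frac{62375296}{995619} + \frac{126212513 i \sqrt{17}}{2654984}$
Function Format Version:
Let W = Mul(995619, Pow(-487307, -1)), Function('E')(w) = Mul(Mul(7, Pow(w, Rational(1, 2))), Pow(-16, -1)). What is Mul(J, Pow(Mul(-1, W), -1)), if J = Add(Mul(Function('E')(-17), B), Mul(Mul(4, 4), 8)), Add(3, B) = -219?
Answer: Add(Rational(62375296, 995619), Mul(Rational(126212513, 2654984), I, Pow(17, Rational(1, 2)))) ≈ Add(62.650, Mul(196.00, I))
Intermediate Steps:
Function('E')(w) = Mul(Rational(-7, 16), Pow(w, Rational(1, 2))) (Function('E')(w) = Mul(Mul(7, Pow(w, Rational(1, 2))), Rational(-1, 16)) = Mul(Rational(-7, 16), Pow(w, Rational(1, 2))))
B = -222 (B = Add(-3, -219) = -222)
W = Rational(-995619, 487307) (W = Mul(995619, Rational(-1, 487307)) = Rational(-995619, 487307) ≈ -2.0431)
J = Add(128, Mul(Rational(777, 8), I, Pow(17, Rational(1, 2)))) (J = Add(Mul(Mul(Rational(-7, 16), Pow(-17, Rational(1, 2))), -222), Mul(Mul(4, 4), 8)) = Add(Mul(Mul(Rational(-7, 16), Mul(I, Pow(17, Rational(1, 2)))), -222), Mul(16, 8)) = Add(Mul(Mul(Rational(-7, 16), I, Pow(17, Rational(1, 2))), -222), 128) = Add(Mul(Rational(777, 8), I, Pow(17, Rational(1, 2))), 128) = Add(128, Mul(Rational(777, 8), I, Pow(17, Rational(1, 2)))) ≈ Add(128.00, Mul(400.46, I)))
Mul(J, Pow(Mul(-1, W), -1)) = Mul(Add(128, Mul(Rational(777, 8), I, Pow(17, Rational(1, 2)))), Pow(Mul(-1, Rational(-995619, 487307)), -1)) = Mul(Add(128, Mul(Rational(777, 8), I, Pow(17, Rational(1, 2)))), Pow(Rational(995619, 487307), -1)) = Mul(Add(128, Mul(Rational(777, 8), I, Pow(17, Rational(1, 2)))), Rational(487307, 995619)) = Add(Rational(62375296, 995619), Mul(Rational(126212513, 2654984), I, Pow(17, Rational(1, 2))))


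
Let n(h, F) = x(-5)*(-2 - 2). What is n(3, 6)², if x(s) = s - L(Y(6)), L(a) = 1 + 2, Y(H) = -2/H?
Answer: 1024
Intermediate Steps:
L(a) = 3
x(s) = -3 + s (x(s) = s - 1*3 = s - 3 = -3 + s)
n(h, F) = 32 (n(h, F) = (-3 - 5)*(-2 - 2) = -8*(-4) = 32)
n(3, 6)² = 32² = 1024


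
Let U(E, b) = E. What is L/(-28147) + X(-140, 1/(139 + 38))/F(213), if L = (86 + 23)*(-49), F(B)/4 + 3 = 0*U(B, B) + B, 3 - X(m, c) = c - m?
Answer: 1593359/59784228 ≈ 0.026652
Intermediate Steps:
X(m, c) = 3 + m - c (X(m, c) = 3 - (c - m) = 3 + (m - c) = 3 + m - c)
F(B) = -12 + 4*B (F(B) = -12 + 4*(0*B + B) = -12 + 4*(0 + B) = -12 + 4*B)
L = -5341 (L = 109*(-49) = -5341)
L/(-28147) + X(-140, 1/(139 + 38))/F(213) = -5341/(-28147) + (3 - 140 - 1/(139 + 38))/(-12 + 4*213) = -5341*(-1/28147) + (3 - 140 - 1/177)/(-12 + 852) = 763/4021 + (3 - 140 - 1*1/177)/840 = 763/4021 + (3 - 140 - 1/177)*(1/840) = 763/4021 - 24250/177*1/840 = 763/4021 - 2425/14868 = 1593359/59784228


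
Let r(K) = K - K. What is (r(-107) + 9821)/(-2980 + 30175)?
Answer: 1403/3885 ≈ 0.36113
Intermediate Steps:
r(K) = 0
(r(-107) + 9821)/(-2980 + 30175) = (0 + 9821)/(-2980 + 30175) = 9821/27195 = 9821*(1/27195) = 1403/3885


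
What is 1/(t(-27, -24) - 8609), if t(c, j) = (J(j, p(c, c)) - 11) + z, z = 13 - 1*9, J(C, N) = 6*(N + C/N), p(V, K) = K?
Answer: -3/26318 ≈ -0.00011399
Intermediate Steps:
J(C, N) = 6*N + 6*C/N
z = 4 (z = 13 - 9 = 4)
t(c, j) = -7 + 6*c + 6*j/c (t(c, j) = ((6*c + 6*j/c) - 11) + 4 = (-11 + 6*c + 6*j/c) + 4 = -7 + 6*c + 6*j/c)
1/(t(-27, -24) - 8609) = 1/((-7 + 6*(-27) + 6*(-24)/(-27)) - 8609) = 1/((-7 - 162 + 6*(-24)*(-1/27)) - 8609) = 1/((-7 - 162 + 16/3) - 8609) = 1/(-491/3 - 8609) = 1/(-26318/3) = -3/26318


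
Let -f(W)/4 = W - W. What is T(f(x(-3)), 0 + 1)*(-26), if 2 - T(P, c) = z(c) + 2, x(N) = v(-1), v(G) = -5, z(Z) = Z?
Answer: 26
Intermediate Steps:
x(N) = -5
f(W) = 0 (f(W) = -4*(W - W) = -4*0 = 0)
T(P, c) = -c (T(P, c) = 2 - (c + 2) = 2 - (2 + c) = 2 + (-2 - c) = -c)
T(f(x(-3)), 0 + 1)*(-26) = -(0 + 1)*(-26) = -1*1*(-26) = -1*(-26) = 26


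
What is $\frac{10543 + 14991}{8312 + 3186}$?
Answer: $\frac{12767}{5749} \approx 2.2207$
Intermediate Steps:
$\frac{10543 + 14991}{8312 + 3186} = \frac{25534}{11498} = 25534 \cdot \frac{1}{11498} = \frac{12767}{5749}$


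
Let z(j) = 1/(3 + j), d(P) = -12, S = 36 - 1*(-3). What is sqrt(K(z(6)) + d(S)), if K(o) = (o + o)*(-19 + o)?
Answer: 4*I*sqrt(82)/9 ≈ 4.0246*I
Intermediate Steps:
S = 39 (S = 36 + 3 = 39)
K(o) = 2*o*(-19 + o) (K(o) = (2*o)*(-19 + o) = 2*o*(-19 + o))
sqrt(K(z(6)) + d(S)) = sqrt(2*(-19 + 1/(3 + 6))/(3 + 6) - 12) = sqrt(2*(-19 + 1/9)/9 - 12) = sqrt(2*(1/9)*(-19 + 1/9) - 12) = sqrt(2*(1/9)*(-170/9) - 12) = sqrt(-340/81 - 12) = sqrt(-1312/81) = 4*I*sqrt(82)/9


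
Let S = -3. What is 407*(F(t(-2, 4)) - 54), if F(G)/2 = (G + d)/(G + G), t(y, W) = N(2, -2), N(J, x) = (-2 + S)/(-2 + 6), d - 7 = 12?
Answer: -138787/5 ≈ -27757.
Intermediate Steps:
d = 19 (d = 7 + 12 = 19)
N(J, x) = -5/4 (N(J, x) = (-2 - 3)/(-2 + 6) = -5/4)
t(y, W) = -5/4
F(G) = (19 + G)/G (F(G) = 2*((G + 19)/(G + G)) = 2*((19 + G)/((2*G))) = 2*((19 + G)*(1/(2*G))) = 2*((19 + G)/(2*G)) = (19 + G)/G)
407*(F(t(-2, 4)) - 54) = 407*((19 - 5/4)/(-5/4) - 54) = 407*(-⅘*71/4 - 54) = 407*(-71/5 - 54) = 407*(-341/5) = -138787/5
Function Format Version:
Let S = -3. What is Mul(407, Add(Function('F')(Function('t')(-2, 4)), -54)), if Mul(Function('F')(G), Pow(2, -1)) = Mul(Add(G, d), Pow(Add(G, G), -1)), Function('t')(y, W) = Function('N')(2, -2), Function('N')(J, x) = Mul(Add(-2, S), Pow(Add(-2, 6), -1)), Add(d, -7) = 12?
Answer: Rational(-138787, 5) ≈ -27757.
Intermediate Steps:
d = 19 (d = Add(7, 12) = 19)
Function('N')(J, x) = Rational(-5, 4) (Function('N')(J, x) = Mul(Add(-2, -3), Pow(Add(-2, 6), -1)) = Mul(-5, Pow(4, -1)) = Mul(-5, Rational(1, 4)) = Rational(-5, 4))
Function('t')(y, W) = Rational(-5, 4)
Function('F')(G) = Mul(Pow(G, -1), Add(19, G)) (Function('F')(G) = Mul(2, Mul(Add(G, 19), Pow(Add(G, G), -1))) = Mul(2, Mul(Add(19, G), Pow(Mul(2, G), -1))) = Mul(2, Mul(Add(19, G), Mul(Rational(1, 2), Pow(G, -1)))) = Mul(2, Mul(Rational(1, 2), Pow(G, -1), Add(19, G))) = Mul(Pow(G, -1), Add(19, G)))
Mul(407, Add(Function('F')(Function('t')(-2, 4)), -54)) = Mul(407, Add(Mul(Pow(Rational(-5, 4), -1), Add(19, Rational(-5, 4))), -54)) = Mul(407, Add(Mul(Rational(-4, 5), Rational(71, 4)), -54)) = Mul(407, Add(Rational(-71, 5), -54)) = Mul(407, Rational(-341, 5)) = Rational(-138787, 5)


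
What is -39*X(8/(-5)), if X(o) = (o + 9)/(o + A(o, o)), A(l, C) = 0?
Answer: 1443/8 ≈ 180.38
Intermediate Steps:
X(o) = (9 + o)/o (X(o) = (o + 9)/(o + 0) = (9 + o)/o)
-39*X(8/(-5)) = -39*(9 + 8/(-5))/(8/(-5)) = -39*(9 + 8*(-1/5))/(8*(-1/5)) = -39*(9 - 8/5)/(-8/5) = -(-195)*37/(8*5) = -39*(-37/8) = 1443/8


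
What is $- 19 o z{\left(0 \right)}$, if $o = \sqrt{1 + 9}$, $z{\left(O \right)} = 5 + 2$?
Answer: $- 133 \sqrt{10} \approx -420.58$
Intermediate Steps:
$z{\left(O \right)} = 7$
$o = \sqrt{10} \approx 3.1623$
$- 19 o z{\left(0 \right)} = - 19 \sqrt{10} \cdot 7 = - 133 \sqrt{10}$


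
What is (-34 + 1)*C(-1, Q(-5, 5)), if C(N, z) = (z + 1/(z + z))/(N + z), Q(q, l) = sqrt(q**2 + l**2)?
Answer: -3333/98 - 3333*sqrt(2)/980 ≈ -38.820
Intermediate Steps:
Q(q, l) = sqrt(l**2 + q**2)
C(N, z) = (z + 1/(2*z))/(N + z)
(-34 + 1)*C(-1, Q(-5, 5)) = (-34 + 1)*((1/2 + (sqrt(5**2 + (-5)**2))**2)/((sqrt(5**2 + (-5)**2))*(-1 + sqrt(5**2 + (-5)**2)))) = -33*(1/2 + (sqrt(25 + 25))**2)/((sqrt(25 + 25))*(-1 + sqrt(25 + 25))) = -33*(1/2 + (sqrt(50))**2)/((sqrt(50))*(-1 + sqrt(50))) = -33*(1/2 + (5*sqrt(2))**2)/((5*sqrt(2))*(-1 + 5*sqrt(2))) = -33*sqrt(2)/10*(1/2 + 50)/(-1 + 5*sqrt(2)) = -33*sqrt(2)/10*101/((-1 + 5*sqrt(2))*2) = -3333*sqrt(2)/(20*(-1 + 5*sqrt(2)))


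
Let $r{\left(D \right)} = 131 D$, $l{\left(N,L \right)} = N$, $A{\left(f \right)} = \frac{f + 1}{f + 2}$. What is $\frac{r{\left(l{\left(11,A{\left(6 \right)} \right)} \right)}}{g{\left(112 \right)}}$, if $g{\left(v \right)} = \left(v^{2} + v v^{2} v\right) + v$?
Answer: $\frac{131}{14305872} \approx 9.1571 \cdot 10^{-6}$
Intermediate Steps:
$A{\left(f \right)} = \frac{1 + f}{2 + f}$
$g{\left(v \right)} = v + v^{2} + v^{4}$ ($g{\left(v \right)} = \left(v^{2} + v^{3} v\right) + v = \left(v^{2} + v^{4}\right) + v = v + v^{2} + v^{4}$)
$\frac{r{\left(l{\left(11,A{\left(6 \right)} \right)} \right)}}{g{\left(112 \right)}} = \frac{131 \cdot 11}{112 \left(1 + 112 + 112^{3}\right)} = \frac{1441}{112 \left(1 + 112 + 1404928\right)} = \frac{1441}{112 \cdot 1405041} = \frac{1441}{157364592} = 1441 \cdot \frac{1}{157364592} = \frac{131}{14305872}$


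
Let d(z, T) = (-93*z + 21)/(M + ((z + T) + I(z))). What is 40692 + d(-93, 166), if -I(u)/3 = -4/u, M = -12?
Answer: 1510874/37 ≈ 40834.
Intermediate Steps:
I(u) = 12/u (I(u) = -(-12)/u = 12/u)
d(z, T) = (21 - 93*z)/(-12 + T + z + 12/z) (d(z, T) = (-93*z + 21)/(-12 + ((z + T) + 12/z)) = (21 - 93*z)/(-12 + ((T + z) + 12/z)) = (21 - 93*z)/(-12 + (T + z + 12/z)) = (21 - 93*z)/(-12 + T + z + 12/z))
40692 + d(-93, 166) = 40692 - 3*(-93)*(-7 + 31*(-93))/(12 - 93*(-12 + 166 - 93)) = 40692 - 3*(-93)*(-7 - 2883)/(12 - 93*61) = 40692 - 3*(-93)*(-2890)/(12 - 5673) = 40692 - 3*(-93)*(-2890)/(-5661) = 40692 - 3*(-93)*(-1/5661)*(-2890) = 40692 + 5270/37 = 1510874/37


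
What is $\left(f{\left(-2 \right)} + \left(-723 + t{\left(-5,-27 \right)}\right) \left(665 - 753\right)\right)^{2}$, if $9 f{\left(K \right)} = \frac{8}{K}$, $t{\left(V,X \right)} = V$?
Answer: $\frac{332435271184}{81} \approx 4.1041 \cdot 10^{9}$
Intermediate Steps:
$f{\left(K \right)} = \frac{8}{9 K}$ ($f{\left(K \right)} = \frac{8 \frac{1}{K}}{9} = \frac{8}{9 K}$)
$\left(f{\left(-2 \right)} + \left(-723 + t{\left(-5,-27 \right)}\right) \left(665 - 753\right)\right)^{2} = \left(\frac{8}{9 \left(-2\right)} + \left(-723 - 5\right) \left(665 - 753\right)\right)^{2} = \left(\frac{8}{9} \left(- \frac{1}{2}\right) - -64064\right)^{2} = \left(- \frac{4}{9} + 64064\right)^{2} = \left(\frac{576572}{9}\right)^{2} = \frac{332435271184}{81}$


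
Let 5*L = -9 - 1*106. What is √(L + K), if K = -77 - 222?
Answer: I*√322 ≈ 17.944*I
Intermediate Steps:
K = -299
L = -23 (L = (-9 - 1*106)/5 = (-9 - 106)/5 = (⅕)*(-115) = -23)
√(L + K) = √(-23 - 299) = √(-322) = I*√322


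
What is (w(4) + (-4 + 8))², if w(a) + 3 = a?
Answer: 25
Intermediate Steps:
w(a) = -3 + a
(w(4) + (-4 + 8))² = ((-3 + 4) + (-4 + 8))² = (1 + 4)² = 5² = 25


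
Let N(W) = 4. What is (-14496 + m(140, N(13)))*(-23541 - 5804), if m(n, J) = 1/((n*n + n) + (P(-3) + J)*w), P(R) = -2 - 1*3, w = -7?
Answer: 8400079935295/19747 ≈ 4.2538e+8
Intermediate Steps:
P(R) = -5 (P(R) = -2 - 3 = -5)
m(n, J) = 1/(35 + n + n**2 - 7*J) (m(n, J) = 1/((n*n + n) + (-5 + J)*(-7)) = 1/((n**2 + n) + (35 - 7*J)) = 1/((n + n**2) + (35 - 7*J)) = 1/(35 + n + n**2 - 7*J))
(-14496 + m(140, N(13)))*(-23541 - 5804) = (-14496 + 1/(35 + 140 + 140**2 - 7*4))*(-23541 - 5804) = (-14496 + 1/(35 + 140 + 19600 - 28))*(-29345) = (-14496 + 1/19747)*(-29345) = -286252511/19747*(-29345) = 8400079935295/19747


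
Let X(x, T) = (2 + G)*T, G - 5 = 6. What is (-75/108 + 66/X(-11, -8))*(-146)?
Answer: 22703/117 ≈ 194.04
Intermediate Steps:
G = 11 (G = 5 + 6 = 11)
X(x, T) = 13*T (X(x, T) = (2 + 11)*T = 13*T)
(-75/108 + 66/X(-11, -8))*(-146) = (-75/108 + 66/((13*(-8))))*(-146) = (-75*1/108 + 66/(-104))*(-146) = (-25/36 + 66*(-1/104))*(-146) = (-25/36 - 33/52)*(-146) = -311/234*(-146) = 22703/117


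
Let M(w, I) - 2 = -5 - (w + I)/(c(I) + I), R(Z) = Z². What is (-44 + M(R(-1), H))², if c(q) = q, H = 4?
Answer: 145161/64 ≈ 2268.1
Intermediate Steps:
M(w, I) = -3 - (I + w)/(2*I) (M(w, I) = 2 + (-5 - (w + I)/(I + I)) = 2 + (-5 - (I + w)/(2*I)) = -3 - (I + w)/(2*I))
(-44 + M(R(-1), H))² = (-44 + (½)*(-1*(-1)² - 7*4)/4)² = (-44 + (½)*(¼)*(-1*1 - 28))² = (-44 + (½)*(¼)*(-1 - 28))² = (-44 + (½)*(¼)*(-29))² = (-44 - 29/8)² = (-381/8)² = 145161/64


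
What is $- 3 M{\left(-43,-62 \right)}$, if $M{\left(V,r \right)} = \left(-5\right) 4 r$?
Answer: $-3720$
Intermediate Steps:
$M{\left(V,r \right)} = - 20 r$
$- 3 M{\left(-43,-62 \right)} = - 3 \left(\left(-20\right) \left(-62\right)\right) = \left(-3\right) 1240 = -3720$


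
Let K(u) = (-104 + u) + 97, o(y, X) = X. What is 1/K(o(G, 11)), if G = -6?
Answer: ¼ ≈ 0.25000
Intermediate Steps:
K(u) = -7 + u
1/K(o(G, 11)) = 1/(-7 + 11) = 1/4 = ¼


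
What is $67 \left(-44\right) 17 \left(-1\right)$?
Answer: $50116$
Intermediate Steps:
$67 \left(-44\right) 17 \left(-1\right) = \left(-2948\right) \left(-17\right) = 50116$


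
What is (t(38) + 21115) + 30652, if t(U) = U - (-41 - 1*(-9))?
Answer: 51837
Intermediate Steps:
t(U) = 32 + U (t(U) = U - (-41 + 9) = U - 1*(-32) = U + 32 = 32 + U)
(t(38) + 21115) + 30652 = ((32 + 38) + 21115) + 30652 = (70 + 21115) + 30652 = 21185 + 30652 = 51837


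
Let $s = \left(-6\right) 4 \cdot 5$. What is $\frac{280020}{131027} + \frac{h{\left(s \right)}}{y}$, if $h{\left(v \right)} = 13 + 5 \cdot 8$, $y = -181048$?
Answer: $\frac{73570561}{34429864} \approx 2.1368$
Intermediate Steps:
$s = -120$ ($s = \left(-24\right) 5 = -120$)
$h{\left(v \right)} = 53$ ($h{\left(v \right)} = 13 + 40 = 53$)
$\frac{280020}{131027} + \frac{h{\left(s \right)}}{y} = \frac{280020}{131027} + \frac{53}{-181048} = 280020 \cdot \frac{1}{131027} + 53 \left(- \frac{1}{181048}\right) = \frac{21540}{10079} - \frac{1}{3416} = \frac{73570561}{34429864}$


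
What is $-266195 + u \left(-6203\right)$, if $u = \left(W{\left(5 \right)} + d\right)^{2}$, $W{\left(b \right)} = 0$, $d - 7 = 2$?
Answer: $-768638$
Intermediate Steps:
$d = 9$ ($d = 7 + 2 = 9$)
$u = 81$ ($u = \left(0 + 9\right)^{2} = 9^{2} = 81$)
$-266195 + u \left(-6203\right) = -266195 + 81 \left(-6203\right) = -266195 - 502443 = -768638$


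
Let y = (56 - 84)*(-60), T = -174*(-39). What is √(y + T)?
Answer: √8466 ≈ 92.011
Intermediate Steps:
T = 6786
y = 1680 (y = -28*(-60) = 1680)
√(y + T) = √(1680 + 6786) = √8466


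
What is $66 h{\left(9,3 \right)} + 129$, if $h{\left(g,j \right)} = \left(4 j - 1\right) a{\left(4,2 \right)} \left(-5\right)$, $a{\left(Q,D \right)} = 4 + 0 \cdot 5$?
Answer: $-14391$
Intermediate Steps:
$a{\left(Q,D \right)} = 4$ ($a{\left(Q,D \right)} = 4 + 0 = 4$)
$h{\left(g,j \right)} = 20 - 80 j$ ($h{\left(g,j \right)} = \left(4 j - 1\right) 4 \left(-5\right) = \left(-1 + 4 j\right) 4 \left(-5\right) = \left(-4 + 16 j\right) \left(-5\right) = 20 - 80 j$)
$66 h{\left(9,3 \right)} + 129 = 66 \left(20 - 240\right) + 129 = 66 \left(-220\right) + 129 = -14520 + 129 = -14391$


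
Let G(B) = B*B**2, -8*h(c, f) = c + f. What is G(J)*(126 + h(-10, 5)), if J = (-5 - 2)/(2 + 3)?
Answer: -347459/1000 ≈ -347.46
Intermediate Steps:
J = -7/5 ≈ -1.4000
h(c, f) = -c/8 - f/8 (h(c, f) = -(c + f)/8 = -c/8 - f/8)
G(B) = B**3
G(J)*(126 + h(-10, 5)) = (-7/5)**3*(126 + (-1/8*(-10) - 1/8*5)) = -343*(126 + (5/4 - 5/8))/125 = -343*(126 + 5/8)/125 = -343/125*1013/8 = -347459/1000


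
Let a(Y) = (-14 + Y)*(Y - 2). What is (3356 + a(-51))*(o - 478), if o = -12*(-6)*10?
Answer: 1645842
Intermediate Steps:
o = 720 (o = 72*10 = 720)
a(Y) = (-14 + Y)*(-2 + Y)
(3356 + a(-51))*(o - 478) = (3356 + (28 + (-51)² - 16*(-51)))*(720 - 478) = (3356 + (28 + 2601 + 816))*242 = (3356 + 3445)*242 = 6801*242 = 1645842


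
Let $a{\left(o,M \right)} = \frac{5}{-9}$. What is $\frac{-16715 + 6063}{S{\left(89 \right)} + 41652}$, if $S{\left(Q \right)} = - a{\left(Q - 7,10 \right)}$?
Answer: $- \frac{95868}{374873} \approx -0.25573$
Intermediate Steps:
$a{\left(o,M \right)} = - \frac{5}{9}$ ($a{\left(o,M \right)} = 5 \left(- \frac{1}{9}\right) = - \frac{5}{9}$)
$S{\left(Q \right)} = \frac{5}{9}$ ($S{\left(Q \right)} = \left(-1\right) \left(- \frac{5}{9}\right) = \frac{5}{9}$)
$\frac{-16715 + 6063}{S{\left(89 \right)} + 41652} = \frac{-16715 + 6063}{\frac{5}{9} + 41652} = - \frac{10652}{\frac{374873}{9}} = \left(-10652\right) \frac{9}{374873} = - \frac{95868}{374873}$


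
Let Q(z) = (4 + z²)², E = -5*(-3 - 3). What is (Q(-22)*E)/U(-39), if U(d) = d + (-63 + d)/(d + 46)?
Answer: -3334016/25 ≈ -1.3336e+5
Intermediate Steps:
E = 30 (E = -5*(-6) = 30)
U(d) = d + (-63 + d)/(46 + d)
(Q(-22)*E)/U(-39) = ((4 + (-22)²)²*30)/(((-63 + (-39)² + 47*(-39))/(46 - 39))) = ((4 + 484)²*30)/(((-63 + 1521 - 1833)/7)) = (488²*30)/(((⅐)*(-375))) = (238144*30)/(-375/7) = 7144320*(-7/375) = -3334016/25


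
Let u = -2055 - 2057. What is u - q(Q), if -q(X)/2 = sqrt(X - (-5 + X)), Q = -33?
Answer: -4112 + 2*sqrt(5) ≈ -4107.5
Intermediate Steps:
q(X) = -2*sqrt(5) (q(X) = -2*sqrt(X - (-5 + X)) = -2*sqrt(X + (5 - X)) = -2*sqrt(5))
u = -4112
u - q(Q) = -4112 - (-2)*sqrt(5) = -4112 + 2*sqrt(5)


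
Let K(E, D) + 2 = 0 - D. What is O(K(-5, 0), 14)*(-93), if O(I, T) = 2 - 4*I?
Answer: -930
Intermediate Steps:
K(E, D) = -2 - D (K(E, D) = -2 + (0 - D) = -2 - D)
O(K(-5, 0), 14)*(-93) = (2 - 4*(-2 - 1*0))*(-93) = (2 - 4*(-2 + 0))*(-93) = (2 - 4*(-2))*(-93) = (2 + 8)*(-93) = 10*(-93) = -930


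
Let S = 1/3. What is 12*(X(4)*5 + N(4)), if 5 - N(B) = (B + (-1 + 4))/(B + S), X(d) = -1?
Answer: -252/13 ≈ -19.385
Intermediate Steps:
S = ⅓ ≈ 0.33333
N(B) = 5 - (3 + B)/(⅓ + B) (N(B) = 5 - (B + (-1 + 4))/(B + ⅓) = 5 - (B + 3)/(⅓ + B) = 5 - (3 + B)/(⅓ + B))
12*(X(4)*5 + N(4)) = 12*(-1*5 + 4*(-1 + 3*4)/(1 + 3*4)) = 12*(-5 + 4*(-1 + 12)/(1 + 12)) = 12*(-5 + 4*11/13) = 12*(-5 + 4*(1/13)*11) = 12*(-5 + 44/13) = 12*(-21/13) = -252/13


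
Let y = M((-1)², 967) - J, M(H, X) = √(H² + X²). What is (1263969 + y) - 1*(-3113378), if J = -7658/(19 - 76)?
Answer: 249501121/57 + √935090 ≈ 4.3782e+6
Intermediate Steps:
J = 7658/57 (J = -7658/(-57) = -1/57*(-7658) = 7658/57 ≈ 134.35)
y = -7658/57 + √935090 (y = √(((-1)²)² + 967²) - 1*7658/57 = √(1² + 935089) - 7658/57 = √(1 + 935089) - 7658/57 = √935090 - 7658/57 = -7658/57 + √935090 ≈ 832.65)
(1263969 + y) - 1*(-3113378) = (1263969 + (-7658/57 + √935090)) - 1*(-3113378) = (72038575/57 + √935090) + 3113378 = 249501121/57 + √935090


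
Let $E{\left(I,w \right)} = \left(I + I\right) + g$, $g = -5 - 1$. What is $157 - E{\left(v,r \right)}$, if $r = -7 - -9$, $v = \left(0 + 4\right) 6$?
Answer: $115$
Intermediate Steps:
$g = -6$ ($g = -5 - 1 = -6$)
$v = 24$ ($v = 4 \cdot 6 = 24$)
$r = 2$ ($r = -7 + 9 = 2$)
$E{\left(I,w \right)} = -6 + 2 I$ ($E{\left(I,w \right)} = \left(I + I\right) - 6 = 2 I - 6 = -6 + 2 I$)
$157 - E{\left(v,r \right)} = 157 - \left(-6 + 2 \cdot 24\right) = 157 - \left(-6 + 48\right) = 157 - 42 = 115$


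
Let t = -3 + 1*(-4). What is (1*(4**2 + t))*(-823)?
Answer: -7407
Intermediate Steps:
t = -7 (t = -3 - 4 = -7)
(1*(4**2 + t))*(-823) = (1*(4**2 - 7))*(-823) = (1*(16 - 7))*(-823) = (1*9)*(-823) = 9*(-823) = -7407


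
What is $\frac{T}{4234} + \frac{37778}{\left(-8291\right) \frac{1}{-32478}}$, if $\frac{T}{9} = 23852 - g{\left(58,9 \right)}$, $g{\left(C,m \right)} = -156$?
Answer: $\frac{2598357098904}{17552047} \approx 1.4804 \cdot 10^{5}$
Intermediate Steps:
$T = 216072$ ($T = 9 \left(23852 - -156\right) = 9 \left(23852 + 156\right) = 9 \cdot 24008 = 216072$)
$\frac{T}{4234} + \frac{37778}{\left(-8291\right) \frac{1}{-32478}} = \frac{216072}{4234} + \frac{37778}{\left(-8291\right) \frac{1}{-32478}} = 216072 \cdot \frac{1}{4234} + \frac{37778}{\left(-8291\right) \left(- \frac{1}{32478}\right)} = \frac{108036}{2117} + \frac{37778}{\frac{8291}{32478}} = \frac{108036}{2117} + 37778 \cdot \frac{32478}{8291} = \frac{108036}{2117} + \frac{1226953884}{8291} = \frac{2598357098904}{17552047}$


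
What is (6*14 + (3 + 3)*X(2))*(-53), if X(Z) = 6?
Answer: -6360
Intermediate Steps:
(6*14 + (3 + 3)*X(2))*(-53) = (6*14 + (3 + 3)*6)*(-53) = (84 + 6*6)*(-53) = (84 + 36)*(-53) = 120*(-53) = -6360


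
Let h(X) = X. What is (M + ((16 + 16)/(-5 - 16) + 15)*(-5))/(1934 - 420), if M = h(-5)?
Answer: -760/15897 ≈ -0.047808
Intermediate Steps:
M = -5
(M + ((16 + 16)/(-5 - 16) + 15)*(-5))/(1934 - 420) = (-5 + ((16 + 16)/(-5 - 16) + 15)*(-5))/(1934 - 420) = (-5 + (32/(-21) + 15)*(-5))/1514 = (-5 + (32*(-1/21) + 15)*(-5))*(1/1514) = (-5 + (-32/21 + 15)*(-5))*(1/1514) = (-5 + (283/21)*(-5))*(1/1514) = (-5 - 1415/21)*(1/1514) = -1520/21*1/1514 = -760/15897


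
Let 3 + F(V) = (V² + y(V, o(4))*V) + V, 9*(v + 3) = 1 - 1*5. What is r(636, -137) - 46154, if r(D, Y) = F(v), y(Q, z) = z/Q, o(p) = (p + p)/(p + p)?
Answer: -3737954/81 ≈ -46148.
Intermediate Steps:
v = -31/9 (v = -3 + (1 - 1*5)/9 = -3 + (1 - 5)/9 = -3 + (⅑)*(-4) = -3 - 4/9 = -31/9 ≈ -3.4444)
o(p) = 1 (o(p) = (2*p)/((2*p)) = (2*p)*(1/(2*p)) = 1)
F(V) = -2 + V + V² (F(V) = -3 + ((V² + (1/V)*V) + V) = -3 + ((V² + V/V) + V) = -3 + ((V² + 1) + V) = -3 + ((1 + V²) + V) = -3 + (1 + V + V²) = -2 + V + V²)
r(D, Y) = 520/81 (r(D, Y) = -2 - 31/9 + (-31/9)² = -2 - 31/9 + 961/81 = 520/81)
r(636, -137) - 46154 = 520/81 - 46154 = -3737954/81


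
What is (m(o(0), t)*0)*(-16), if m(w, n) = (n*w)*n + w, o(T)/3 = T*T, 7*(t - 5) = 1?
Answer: 0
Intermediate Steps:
t = 36/7 (t = 5 + (⅐)*1 = 5 + ⅐ = 36/7 ≈ 5.1429)
o(T) = 3*T² (o(T) = 3*(T*T) = 3*T²)
m(w, n) = w + w*n² (m(w, n) = w*n² + w = w + w*n²)
(m(o(0), t)*0)*(-16) = (((3*0²)*(1 + (36/7)²))*0)*(-16) = (((3*0)*(1 + 1296/49))*0)*(-16) = ((0*(1345/49))*0)*(-16) = (0*0)*(-16) = 0*(-16) = 0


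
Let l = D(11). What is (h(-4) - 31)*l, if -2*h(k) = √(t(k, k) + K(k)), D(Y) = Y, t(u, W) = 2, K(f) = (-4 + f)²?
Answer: -341 - 11*√66/2 ≈ -385.68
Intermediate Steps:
l = 11
h(k) = -√(2 + (-4 + k)²)/2
(h(-4) - 31)*l = (-√(2 + (-4 - 4)²)/2 - 31)*11 = (-√(2 + (-8)²)/2 - 31)*11 = (-√(2 + 64)/2 - 31)*11 = (-√66/2 - 31)*11 = (-31 - √66/2)*11 = -341 - 11*√66/2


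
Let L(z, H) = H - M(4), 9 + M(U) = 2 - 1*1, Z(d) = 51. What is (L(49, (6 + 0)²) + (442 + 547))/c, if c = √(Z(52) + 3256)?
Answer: 1033*√3307/3307 ≈ 17.963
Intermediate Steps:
M(U) = -8 (M(U) = -9 + (2 - 1*1) = -9 + (2 - 1) = -9 + 1 = -8)
c = √3307 (c = √(51 + 3256) = √3307 ≈ 57.507)
L(z, H) = 8 + H (L(z, H) = H - 1*(-8) = H + 8 = 8 + H)
(L(49, (6 + 0)²) + (442 + 547))/c = ((8 + (6 + 0)²) + (442 + 547))/(√3307) = ((8 + 6²) + 989)*(√3307/3307) = ((8 + 36) + 989)*(√3307/3307) = (44 + 989)*(√3307/3307) = 1033*(√3307/3307) = 1033*√3307/3307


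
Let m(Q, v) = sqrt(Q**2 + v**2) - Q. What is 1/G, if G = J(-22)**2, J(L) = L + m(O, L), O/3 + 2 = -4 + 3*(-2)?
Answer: 247/313632 - 7*sqrt(445)/313632 ≈ 0.00031672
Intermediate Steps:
O = -36 (O = -6 + 3*(-4 + 3*(-2)) = -6 + 3*(-4 - 6) = -6 + 3*(-10) = -6 - 30 = -36)
J(L) = 36 + L + sqrt(1296 + L**2) (J(L) = L + (sqrt((-36)**2 + L**2) - 1*(-36)) = L + (sqrt(1296 + L**2) + 36) = L + (36 + sqrt(1296 + L**2)) = 36 + L + sqrt(1296 + L**2))
G = (14 + 2*sqrt(445))**2 (G = (36 - 22 + sqrt(1296 + (-22)**2))**2 = (36 - 22 + sqrt(1296 + 484))**2 = (36 - 22 + sqrt(1780))**2 = (36 - 22 + 2*sqrt(445))**2 = (14 + 2*sqrt(445))**2 ≈ 3157.3)
1/G = 1/(1976 + 56*sqrt(445))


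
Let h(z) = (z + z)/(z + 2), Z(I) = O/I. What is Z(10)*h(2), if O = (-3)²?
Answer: 9/10 ≈ 0.90000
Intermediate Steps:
O = 9
Z(I) = 9/I
h(z) = 2*z/(2 + z) (h(z) = (2*z)/(2 + z) = 2*z/(2 + z))
Z(10)*h(2) = (9/10)*(2*2/(2 + 2)) = (9*(⅒))*(2*2/4) = 9*(2*2*(¼))/10 = (9/10)*1 = 9/10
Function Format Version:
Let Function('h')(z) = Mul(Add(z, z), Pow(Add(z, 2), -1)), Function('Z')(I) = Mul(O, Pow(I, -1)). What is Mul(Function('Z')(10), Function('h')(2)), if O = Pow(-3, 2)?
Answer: Rational(9, 10) ≈ 0.90000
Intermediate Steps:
O = 9
Function('Z')(I) = Mul(9, Pow(I, -1))
Function('h')(z) = Mul(2, z, Pow(Add(2, z), -1)) (Function('h')(z) = Mul(Mul(2, z), Pow(Add(2, z), -1)) = Mul(2, z, Pow(Add(2, z), -1)))
Mul(Function('Z')(10), Function('h')(2)) = Mul(Mul(9, Pow(10, -1)), Mul(2, 2, Pow(Add(2, 2), -1))) = Mul(Mul(9, Rational(1, 10)), Mul(2, 2, Pow(4, -1))) = Mul(Rational(9, 10), Mul(2, 2, Rational(1, 4))) = Mul(Rational(9, 10), 1) = Rational(9, 10)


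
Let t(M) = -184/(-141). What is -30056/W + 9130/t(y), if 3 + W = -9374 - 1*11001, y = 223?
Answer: 285203707/40756 ≈ 6997.8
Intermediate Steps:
t(M) = 184/141 (t(M) = -184*(-1/141) = 184/141)
W = -20378 (W = -3 + (-9374 - 1*11001) = -3 + (-9374 - 11001) = -3 - 20375 = -20378)
-30056/W + 9130/t(y) = -30056/(-20378) + 9130/(184/141) = -30056*(-1/20378) + 9130*(141/184) = 15028/10189 + 643665/92 = 285203707/40756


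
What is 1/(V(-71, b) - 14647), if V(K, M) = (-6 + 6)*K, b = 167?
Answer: -1/14647 ≈ -6.8273e-5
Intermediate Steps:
V(K, M) = 0 (V(K, M) = 0*K = 0)
1/(V(-71, b) - 14647) = 1/(0 - 14647) = 1/(-14647) = -1/14647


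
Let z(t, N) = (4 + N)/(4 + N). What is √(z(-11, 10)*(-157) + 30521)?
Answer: 2*√7591 ≈ 174.25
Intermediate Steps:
z(t, N) = 1
√(z(-11, 10)*(-157) + 30521) = √(1*(-157) + 30521) = √(-157 + 30521) = √30364 = 2*√7591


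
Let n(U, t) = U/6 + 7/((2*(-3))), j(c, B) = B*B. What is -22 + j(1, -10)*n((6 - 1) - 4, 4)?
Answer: -122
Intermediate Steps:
j(c, B) = B²
n(U, t) = -7/6 + U/6 (n(U, t) = U*(⅙) + 7/(-6) = U/6 + 7*(-⅙) = U/6 - 7/6 = -7/6 + U/6)
-22 + j(1, -10)*n((6 - 1) - 4, 4) = -22 + (-10)²*(-7/6 + ((6 - 1) - 4)/6) = -22 + 100*(-7/6 + (5 - 4)/6) = -22 + 100*(-7/6 + (⅙)*1) = -22 + 100*(-7/6 + ⅙) = -22 + 100*(-1) = -22 - 100 = -122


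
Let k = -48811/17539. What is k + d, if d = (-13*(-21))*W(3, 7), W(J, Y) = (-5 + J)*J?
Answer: -28777693/17539 ≈ -1640.8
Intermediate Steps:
W(J, Y) = J*(-5 + J)
k = -48811/17539 (k = -48811*1/17539 = -48811/17539 ≈ -2.7830)
d = -1638 (d = (-13*(-21))*(3*(-5 + 3)) = 273*(3*(-2)) = 273*(-6) = -1638)
k + d = -48811/17539 - 1638 = -28777693/17539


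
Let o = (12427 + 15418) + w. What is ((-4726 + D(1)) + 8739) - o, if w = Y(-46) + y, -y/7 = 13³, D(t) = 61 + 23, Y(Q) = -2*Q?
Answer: -8461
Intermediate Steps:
D(t) = 84
y = -15379 (y = -7*13³ = -7*2197 = -15379)
w = -15287 (w = -2*(-46) - 15379 = 92 - 15379 = -15287)
o = 12558 (o = (12427 + 15418) - 15287 = 27845 - 15287 = 12558)
((-4726 + D(1)) + 8739) - o = ((-4726 + 84) + 8739) - 1*12558 = (-4642 + 8739) - 12558 = 4097 - 12558 = -8461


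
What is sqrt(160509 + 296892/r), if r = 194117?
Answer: sqrt(6048263019556065)/194117 ≈ 400.64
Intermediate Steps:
sqrt(160509 + 296892/r) = sqrt(160509 + 296892/194117) = sqrt(31157822445/194117) = sqrt(6048263019556065)/194117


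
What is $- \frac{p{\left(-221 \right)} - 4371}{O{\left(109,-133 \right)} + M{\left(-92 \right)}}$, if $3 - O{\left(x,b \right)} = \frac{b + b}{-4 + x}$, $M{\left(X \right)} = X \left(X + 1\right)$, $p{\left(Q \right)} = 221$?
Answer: $\frac{62250}{125663} \approx 0.49537$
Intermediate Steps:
$M{\left(X \right)} = X \left(1 + X\right)$
$O{\left(x,b \right)} = 3 - \frac{2 b}{-4 + x}$ ($O{\left(x,b \right)} = 3 - \frac{b + b}{-4 + x} = 3 - \frac{2 b}{-4 + x}$)
$- \frac{p{\left(-221 \right)} - 4371}{O{\left(109,-133 \right)} + M{\left(-92 \right)}} = - \frac{221 - 4371}{\frac{-12 - -266 + 3 \cdot 109}{-4 + 109} - 92 \left(1 - 92\right)} = - \frac{-4150}{\frac{-12 + 266 + 327}{105} - -8372} = - \frac{-4150}{\frac{1}{105} \cdot 581 + 8372} = - \frac{-4150}{\frac{83}{15} + 8372} = - \frac{-4150}{\frac{125663}{15}} = - \frac{\left(-4150\right) 15}{125663} = \left(-1\right) \left(- \frac{62250}{125663}\right) = \frac{62250}{125663}$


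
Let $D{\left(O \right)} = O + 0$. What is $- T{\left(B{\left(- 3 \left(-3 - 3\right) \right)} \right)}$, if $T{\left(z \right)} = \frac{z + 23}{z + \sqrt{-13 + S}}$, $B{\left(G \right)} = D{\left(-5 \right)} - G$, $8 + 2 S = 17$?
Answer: $0$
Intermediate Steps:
$S = \frac{9}{2}$ ($S = -4 + \frac{1}{2} \cdot 17 = -4 + \frac{17}{2} = \frac{9}{2} \approx 4.5$)
$D{\left(O \right)} = O$
$B{\left(G \right)} = -5 - G$
$T{\left(z \right)} = \frac{23 + z}{z + \frac{i \sqrt{34}}{2}}$ ($T{\left(z \right)} = \frac{z + 23}{z + \sqrt{-13 + \frac{9}{2}}} = \frac{23 + z}{z + \sqrt{- \frac{17}{2}}} = \frac{23 + z}{z + \frac{i \sqrt{34}}{2}}$)
$- T{\left(B{\left(- 3 \left(-3 - 3\right) \right)} \right)} = - \frac{2 \left(23 - \left(5 - 3 \left(-3 - 3\right)\right)\right)}{2 \left(-5 - - 3 \left(-3 - 3\right)\right) + i \sqrt{34}} = - \frac{2 \left(23 - \left(5 - -18\right)\right)}{2 \left(-5 - \left(-3\right) \left(-6\right)\right) + i \sqrt{34}} = - \frac{2 \left(23 - 23\right)}{2 \left(-5 - 18\right) + i \sqrt{34}} = - \frac{2 \left(23 - 23\right)}{2 \left(-23\right) + i \sqrt{34}} = - \frac{2 \cdot 0}{-46 + i \sqrt{34}} = \left(-1\right) 0 = 0$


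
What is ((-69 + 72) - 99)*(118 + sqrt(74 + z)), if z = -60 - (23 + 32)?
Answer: -11328 - 96*I*sqrt(41) ≈ -11328.0 - 614.7*I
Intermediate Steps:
z = -115 (z = -60 - 1*55 = -60 - 55 = -115)
((-69 + 72) - 99)*(118 + sqrt(74 + z)) = ((-69 + 72) - 99)*(118 + sqrt(74 - 115)) = (3 - 99)*(118 + sqrt(-41)) = -96*(118 + I*sqrt(41)) = -11328 - 96*I*sqrt(41)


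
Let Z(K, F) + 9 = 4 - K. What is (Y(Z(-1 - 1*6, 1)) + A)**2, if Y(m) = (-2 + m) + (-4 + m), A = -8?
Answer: 100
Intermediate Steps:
Z(K, F) = -5 - K (Z(K, F) = -9 + (4 - K) = -5 - K)
Y(m) = -6 + 2*m
(Y(Z(-1 - 1*6, 1)) + A)**2 = ((-6 + 2*(-5 - (-1 - 1*6))) - 8)**2 = ((-6 + 2*(-5 - (-1 - 6))) - 8)**2 = ((-6 + 2*(-5 - 1*(-7))) - 8)**2 = ((-6 + 2*(-5 + 7)) - 8)**2 = ((-6 + 2*2) - 8)**2 = ((-6 + 4) - 8)**2 = (-2 - 8)**2 = (-10)**2 = 100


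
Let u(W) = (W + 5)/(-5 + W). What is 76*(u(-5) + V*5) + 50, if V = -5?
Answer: -1850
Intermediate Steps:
u(W) = (5 + W)/(-5 + W)
76*(u(-5) + V*5) + 50 = 76*((5 - 5)/(-5 - 5) - 5*5) + 50 = 76*(0/(-10) - 25) + 50 = 76*(-1/10*0 - 25) + 50 = 76*(0 - 25) + 50 = 76*(-25) + 50 = -1900 + 50 = -1850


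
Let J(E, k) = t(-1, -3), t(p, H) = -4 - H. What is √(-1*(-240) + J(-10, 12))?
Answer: √239 ≈ 15.460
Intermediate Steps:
J(E, k) = -1 (J(E, k) = -4 - 1*(-3) = -4 + 3 = -1)
√(-1*(-240) + J(-10, 12)) = √(-1*(-240) - 1) = √(240 - 1) = √239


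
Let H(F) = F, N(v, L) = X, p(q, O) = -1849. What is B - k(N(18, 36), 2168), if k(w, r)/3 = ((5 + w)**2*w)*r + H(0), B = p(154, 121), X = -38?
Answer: 269146679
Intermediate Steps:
B = -1849
N(v, L) = -38
k(w, r) = 3*r*w*(5 + w)**2 (k(w, r) = 3*(((5 + w)**2*w)*r + 0) = 3*((w*(5 + w)**2)*r + 0) = 3*(r*w*(5 + w)**2 + 0) = 3*(r*w*(5 + w)**2) = 3*r*w*(5 + w)**2)
B - k(N(18, 36), 2168) = -1849 - 3*2168*(-38)*(5 - 38)**2 = -1849 - 3*2168*(-38)*(-33)**2 = -1849 - 3*2168*(-38)*1089 = -1849 - 1*(-269148528) = -1849 + 269148528 = 269146679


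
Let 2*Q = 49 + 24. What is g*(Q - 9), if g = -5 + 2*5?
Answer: 275/2 ≈ 137.50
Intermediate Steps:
Q = 73/2 (Q = (49 + 24)/2 = (½)*73 = 73/2 ≈ 36.500)
g = 5 (g = -5 + 10 = 5)
g*(Q - 9) = 5*(73/2 - 9) = 5*(55/2) = 275/2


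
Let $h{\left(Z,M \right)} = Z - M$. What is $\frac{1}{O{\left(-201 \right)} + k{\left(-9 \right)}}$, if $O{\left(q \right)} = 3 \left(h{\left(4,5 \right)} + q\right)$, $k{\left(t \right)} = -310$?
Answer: $- \frac{1}{916} \approx -0.0010917$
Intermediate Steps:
$O{\left(q \right)} = -3 + 3 q$ ($O{\left(q \right)} = 3 \left(\left(4 - 5\right) + q\right) = 3 \left(-1 + q\right) = -3 + 3 q$)
$\frac{1}{O{\left(-201 \right)} + k{\left(-9 \right)}} = \frac{1}{\left(-3 + 3 \left(-201\right)\right) - 310} = \frac{1}{\left(-3 - 603\right) - 310} = \frac{1}{-606 - 310} = \frac{1}{-916} = - \frac{1}{916}$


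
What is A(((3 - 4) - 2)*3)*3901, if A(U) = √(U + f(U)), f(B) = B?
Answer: 11703*I*√2 ≈ 16551.0*I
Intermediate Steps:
A(U) = √2*√U (A(U) = √(U + U) = √(2*U) = √2*√U)
A(((3 - 4) - 2)*3)*3901 = (√2*√(((3 - 4) - 2)*3))*3901 = (√2*√((-1 - 2)*3))*3901 = (√2*√(-3*3))*3901 = (√2*√(-9))*3901 = (√2*(3*I))*3901 = (3*I*√2)*3901 = 11703*I*√2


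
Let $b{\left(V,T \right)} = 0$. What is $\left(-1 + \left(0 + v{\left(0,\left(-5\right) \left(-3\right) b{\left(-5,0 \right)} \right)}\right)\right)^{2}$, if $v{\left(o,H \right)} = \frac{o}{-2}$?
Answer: $1$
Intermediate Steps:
$v{\left(o,H \right)} = - \frac{o}{2}$ ($v{\left(o,H \right)} = o \left(- \frac{1}{2}\right) = - \frac{o}{2}$)
$\left(-1 + \left(0 + v{\left(0,\left(-5\right) \left(-3\right) b{\left(-5,0 \right)} \right)}\right)\right)^{2} = \left(-1 + \left(0 - 0\right)\right)^{2} = \left(-1 + \left(0 + 0\right)\right)^{2} = \left(-1 + 0\right)^{2} = \left(-1\right)^{2} = 1$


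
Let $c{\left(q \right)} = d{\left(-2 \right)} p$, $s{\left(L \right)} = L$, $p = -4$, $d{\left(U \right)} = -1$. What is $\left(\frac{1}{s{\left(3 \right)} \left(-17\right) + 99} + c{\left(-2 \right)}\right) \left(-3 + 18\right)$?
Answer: $\frac{965}{16} \approx 60.313$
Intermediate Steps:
$c{\left(q \right)} = 4$ ($c{\left(q \right)} = \left(-1\right) \left(-4\right) = 4$)
$\left(\frac{1}{s{\left(3 \right)} \left(-17\right) + 99} + c{\left(-2 \right)}\right) \left(-3 + 18\right) = \left(\frac{1}{3 \left(-17\right) + 99} + 4\right) \left(-3 + 18\right) = \left(\frac{1}{-51 + 99} + 4\right) 15 = \left(\frac{1}{48} + 4\right) 15 = \frac{193}{48} \cdot 15 = \frac{965}{16}$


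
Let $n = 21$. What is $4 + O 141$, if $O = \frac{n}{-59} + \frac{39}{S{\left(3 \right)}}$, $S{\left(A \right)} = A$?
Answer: $\frac{105422}{59} \approx 1786.8$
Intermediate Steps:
$O = \frac{746}{59}$ ($O = \frac{21}{-59} + \frac{39}{3} = 21 \left(- \frac{1}{59}\right) + 39 \cdot \frac{1}{3} = - \frac{21}{59} + 13 = \frac{746}{59} \approx 12.644$)
$4 + O 141 = 4 + \frac{746}{59} \cdot 141 = 4 + \frac{105186}{59} = \frac{105422}{59}$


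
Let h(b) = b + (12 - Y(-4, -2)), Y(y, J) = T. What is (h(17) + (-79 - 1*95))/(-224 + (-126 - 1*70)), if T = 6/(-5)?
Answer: 719/2100 ≈ 0.34238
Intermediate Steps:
T = -6/5 (T = 6*(-⅕) = -6/5 ≈ -1.2000)
Y(y, J) = -6/5
h(b) = 66/5 + b (h(b) = b + (12 - 1*(-6/5)) = b + (12 + 6/5) = b + 66/5 = 66/5 + b)
(h(17) + (-79 - 1*95))/(-224 + (-126 - 1*70)) = ((66/5 + 17) + (-79 - 1*95))/(-224 + (-126 - 1*70)) = (151/5 + (-79 - 95))/(-224 + (-126 - 70)) = (151/5 - 174)/(-224 - 196) = -719/5/(-420) = -719/5*(-1/420) = 719/2100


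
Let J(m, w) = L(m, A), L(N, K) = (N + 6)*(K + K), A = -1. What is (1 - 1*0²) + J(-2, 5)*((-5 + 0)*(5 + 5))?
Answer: 401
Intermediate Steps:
L(N, K) = 2*K*(6 + N) (L(N, K) = (6 + N)*(2*K) = 2*K*(6 + N))
J(m, w) = -12 - 2*m (J(m, w) = 2*(-1)*(6 + m) = -12 - 2*m)
(1 - 1*0²) + J(-2, 5)*((-5 + 0)*(5 + 5)) = (1 - 1*0²) + (-12 - 2*(-2))*((-5 + 0)*(5 + 5)) = (1 - 1*0) + (-12 + 4)*(-5*10) = (1 + 0) - 8*(-50) = 1 + 400 = 401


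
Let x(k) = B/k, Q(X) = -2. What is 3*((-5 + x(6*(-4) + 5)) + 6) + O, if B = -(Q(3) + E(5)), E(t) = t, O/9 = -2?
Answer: -276/19 ≈ -14.526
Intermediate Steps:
O = -18 (O = 9*(-2) = -18)
B = -3 (B = -(-2 + 5) = -1*3 = -3)
x(k) = -3/k
3*((-5 + x(6*(-4) + 5)) + 6) + O = 3*((-5 - 3/(6*(-4) + 5)) + 6) - 18 = 3*((-5 - 3/(-24 + 5)) + 6) - 18 = 3*((-5 - 3/(-19)) + 6) - 18 = 3*((-5 - 3*(-1/19)) + 6) - 18 = 3*((-5 + 3/19) + 6) - 18 = 3*(-92/19 + 6) - 18 = 3*(22/19) - 18 = 66/19 - 18 = -276/19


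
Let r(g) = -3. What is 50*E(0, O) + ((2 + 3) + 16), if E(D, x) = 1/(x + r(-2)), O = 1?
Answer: -4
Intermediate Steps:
E(D, x) = 1/(-3 + x) (E(D, x) = 1/(x - 3) = 1/(-3 + x))
50*E(0, O) + ((2 + 3) + 16) = 50/(-3 + 1) + ((2 + 3) + 16) = 50/(-2) + (5 + 16) = 50*(-½) + 21 = -25 + 21 = -4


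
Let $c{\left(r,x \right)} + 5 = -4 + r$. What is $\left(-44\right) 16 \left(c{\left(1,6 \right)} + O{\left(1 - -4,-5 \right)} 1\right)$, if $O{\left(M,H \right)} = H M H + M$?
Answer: $-85888$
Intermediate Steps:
$O{\left(M,H \right)} = M + M H^{2}$ ($O{\left(M,H \right)} = M H^{2} + M = M + M H^{2}$)
$c{\left(r,x \right)} = -9 + r$ ($c{\left(r,x \right)} = -5 + \left(-4 + r\right) = -9 + r$)
$\left(-44\right) 16 \left(c{\left(1,6 \right)} + O{\left(1 - -4,-5 \right)} 1\right) = \left(-44\right) 16 \left(\left(-9 + 1\right) + \left(1 - -4\right) \left(1 + \left(-5\right)^{2}\right) 1\right) = - 704 \left(-8 + \left(1 + 4\right) \left(1 + 25\right) 1\right) = - 704 \left(-8 + 5 \cdot 26 \cdot 1\right) = - 704 \left(-8 + 130 \cdot 1\right) = - 704 \left(-8 + 130\right) = \left(-704\right) 122 = -85888$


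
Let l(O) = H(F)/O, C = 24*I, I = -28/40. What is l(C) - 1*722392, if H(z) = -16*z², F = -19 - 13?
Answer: -15149752/21 ≈ -7.2142e+5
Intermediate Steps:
I = -7/10 (I = -28*1/40 = -7/10 ≈ -0.70000)
F = -32
C = -84/5 (C = 24*(-7/10) = -84/5 ≈ -16.800)
l(O) = -16384/O (l(O) = (-16*(-32)²)/O = (-16*1024)/O = -16384/O)
l(C) - 1*722392 = -16384/(-84/5) - 1*722392 = -16384*(-5/84) - 722392 = 20480/21 - 722392 = -15149752/21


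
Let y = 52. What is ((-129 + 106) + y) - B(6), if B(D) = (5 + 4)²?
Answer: -52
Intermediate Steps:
B(D) = 81 (B(D) = 9² = 81)
((-129 + 106) + y) - B(6) = ((-129 + 106) + 52) - 1*81 = (-23 + 52) - 81 = 29 - 81 = -52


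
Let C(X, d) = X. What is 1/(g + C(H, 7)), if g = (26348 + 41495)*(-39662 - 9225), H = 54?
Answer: -1/3316640687 ≈ -3.0151e-10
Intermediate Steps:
g = -3316640741 (g = 67843*(-48887) = -3316640741)
1/(g + C(H, 7)) = 1/(-3316640741 + 54) = 1/(-3316640687) = -1/3316640687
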